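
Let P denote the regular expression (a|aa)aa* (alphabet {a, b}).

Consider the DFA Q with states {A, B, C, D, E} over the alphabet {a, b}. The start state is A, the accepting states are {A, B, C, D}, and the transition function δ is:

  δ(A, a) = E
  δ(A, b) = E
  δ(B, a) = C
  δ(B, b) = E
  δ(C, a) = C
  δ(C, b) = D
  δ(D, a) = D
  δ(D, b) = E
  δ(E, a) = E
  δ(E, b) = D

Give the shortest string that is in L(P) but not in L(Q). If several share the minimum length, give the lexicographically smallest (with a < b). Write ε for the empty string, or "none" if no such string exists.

The string aa is accepted by P but not by Q.
No shorter string lies in the difference, and aa is the lexicographically first length-2 string in L(P) \ L(Q).

aa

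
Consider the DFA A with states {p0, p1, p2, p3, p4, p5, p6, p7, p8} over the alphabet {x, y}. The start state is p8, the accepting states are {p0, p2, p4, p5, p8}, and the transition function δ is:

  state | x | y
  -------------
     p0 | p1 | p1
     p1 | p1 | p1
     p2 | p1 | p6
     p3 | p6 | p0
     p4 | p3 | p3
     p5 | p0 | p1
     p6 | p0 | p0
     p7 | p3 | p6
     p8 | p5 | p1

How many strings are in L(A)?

The useful subgraph on states {p0, p5, p8} is acyclic, so L(A) is finite; the longest accepting path visits 3 useful states, giving maximum string length 2.
Counting accepting paths from p8 by length: 1 of length 0, 1 of length 1, 1 of length 2. Total 3.

3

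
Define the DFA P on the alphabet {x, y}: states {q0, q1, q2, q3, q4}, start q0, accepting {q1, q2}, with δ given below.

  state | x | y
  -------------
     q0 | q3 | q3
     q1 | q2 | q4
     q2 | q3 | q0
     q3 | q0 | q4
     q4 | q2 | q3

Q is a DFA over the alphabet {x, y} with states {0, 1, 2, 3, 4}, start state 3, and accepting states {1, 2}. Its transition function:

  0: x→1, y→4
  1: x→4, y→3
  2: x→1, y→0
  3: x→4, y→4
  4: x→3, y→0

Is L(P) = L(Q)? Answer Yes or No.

Yes

Exploring the product automaton P × Q from the start pair (q0, 3), following both machines on each input symbol, reaches 4 state pairs: (q0, 3), (q3, 4), (q4, 0), (q2, 1).
P accepts in {q1, q2} and Q accepts in {1, 2}. In every reachable pair the two components are either both accepting — (q2, 1) — or both non-accepting, so no string is accepted by exactly one of the machines: L(P) \ L(Q) and L(Q) \ L(P) are both empty.
Hence every string is accepted by P iff it is accepted by Q, and the two languages coincide.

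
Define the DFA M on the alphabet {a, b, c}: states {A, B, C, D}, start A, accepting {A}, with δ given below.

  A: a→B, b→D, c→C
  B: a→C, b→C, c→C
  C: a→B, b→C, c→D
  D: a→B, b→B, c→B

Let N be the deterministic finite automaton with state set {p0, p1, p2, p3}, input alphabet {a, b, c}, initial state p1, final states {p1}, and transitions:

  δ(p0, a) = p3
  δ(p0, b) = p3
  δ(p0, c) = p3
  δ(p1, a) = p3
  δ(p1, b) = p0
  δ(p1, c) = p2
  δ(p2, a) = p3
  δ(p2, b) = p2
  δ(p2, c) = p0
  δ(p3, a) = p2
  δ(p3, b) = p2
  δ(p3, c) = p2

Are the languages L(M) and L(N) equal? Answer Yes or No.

Exploring the product automaton M × N from the start pair (A, p1), following both machines on each input symbol, reaches 4 state pairs: (A, p1), (B, p3), (D, p0), (C, p2).
M accepts in {A} and N accepts in {p1}. In every reachable pair the two components are either both accepting — (A, p1) — or both non-accepting, so no string is accepted by exactly one of the machines: L(M) \ L(N) and L(N) \ L(M) are both empty.
Hence every string is accepted by M iff it is accepted by N, and the two languages coincide.

Yes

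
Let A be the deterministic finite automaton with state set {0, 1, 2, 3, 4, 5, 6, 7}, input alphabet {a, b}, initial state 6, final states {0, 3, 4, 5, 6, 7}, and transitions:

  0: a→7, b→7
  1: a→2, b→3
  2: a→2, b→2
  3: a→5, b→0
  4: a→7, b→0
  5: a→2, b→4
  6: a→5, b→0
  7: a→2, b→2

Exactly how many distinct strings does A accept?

10

The useful subgraph on states {0, 4, 5, 6, 7} is acyclic, so L(A) is finite; the longest accepting path visits 5 useful states, giving maximum string length 4.
Counting accepting paths from 6 by length: 1 of length 0, 2 of length 1, 3 of length 2, 2 of length 3, 2 of length 4. Total 10.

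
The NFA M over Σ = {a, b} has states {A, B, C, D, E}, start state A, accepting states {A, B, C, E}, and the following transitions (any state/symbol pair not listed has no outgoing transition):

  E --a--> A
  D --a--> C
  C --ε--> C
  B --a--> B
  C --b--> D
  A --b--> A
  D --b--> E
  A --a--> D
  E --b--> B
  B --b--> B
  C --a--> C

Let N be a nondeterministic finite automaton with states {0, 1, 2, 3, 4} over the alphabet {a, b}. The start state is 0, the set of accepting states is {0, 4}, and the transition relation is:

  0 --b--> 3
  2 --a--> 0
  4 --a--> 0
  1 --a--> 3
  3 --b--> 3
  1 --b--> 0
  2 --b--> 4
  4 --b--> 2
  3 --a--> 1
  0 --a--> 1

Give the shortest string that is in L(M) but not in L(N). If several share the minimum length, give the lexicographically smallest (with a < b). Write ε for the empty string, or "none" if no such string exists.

The string b is accepted by M but not by N.
No shorter string lies in the difference, and b is the lexicographically first length-1 string in L(M) \ L(N).

b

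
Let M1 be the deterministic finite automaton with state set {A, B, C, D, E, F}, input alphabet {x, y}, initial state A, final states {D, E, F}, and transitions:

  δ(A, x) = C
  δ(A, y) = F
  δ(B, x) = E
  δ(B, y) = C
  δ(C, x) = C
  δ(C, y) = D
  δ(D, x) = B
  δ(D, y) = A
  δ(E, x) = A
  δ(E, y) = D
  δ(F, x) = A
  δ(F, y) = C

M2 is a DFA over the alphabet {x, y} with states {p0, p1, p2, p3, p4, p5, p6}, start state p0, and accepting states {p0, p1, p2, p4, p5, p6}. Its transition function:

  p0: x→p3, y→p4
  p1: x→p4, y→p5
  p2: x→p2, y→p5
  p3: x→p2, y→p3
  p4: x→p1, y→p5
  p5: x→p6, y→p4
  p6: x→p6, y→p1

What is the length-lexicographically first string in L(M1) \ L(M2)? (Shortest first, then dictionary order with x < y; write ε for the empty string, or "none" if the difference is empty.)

xy

The string xy is accepted by M1 but not by M2.
No shorter string lies in the difference, and xy is the lexicographically first length-2 string in L(M1) \ L(M2).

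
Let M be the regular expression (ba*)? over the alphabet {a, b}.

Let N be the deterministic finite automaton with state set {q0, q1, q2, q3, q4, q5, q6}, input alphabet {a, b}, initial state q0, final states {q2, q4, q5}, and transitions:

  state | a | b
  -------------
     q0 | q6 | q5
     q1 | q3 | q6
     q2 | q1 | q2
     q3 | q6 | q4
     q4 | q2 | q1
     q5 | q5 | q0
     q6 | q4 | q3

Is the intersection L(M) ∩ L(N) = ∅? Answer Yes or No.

No

The string b is accepted by both M and N.
Hence L(M) ∩ L(N) ≠ ∅.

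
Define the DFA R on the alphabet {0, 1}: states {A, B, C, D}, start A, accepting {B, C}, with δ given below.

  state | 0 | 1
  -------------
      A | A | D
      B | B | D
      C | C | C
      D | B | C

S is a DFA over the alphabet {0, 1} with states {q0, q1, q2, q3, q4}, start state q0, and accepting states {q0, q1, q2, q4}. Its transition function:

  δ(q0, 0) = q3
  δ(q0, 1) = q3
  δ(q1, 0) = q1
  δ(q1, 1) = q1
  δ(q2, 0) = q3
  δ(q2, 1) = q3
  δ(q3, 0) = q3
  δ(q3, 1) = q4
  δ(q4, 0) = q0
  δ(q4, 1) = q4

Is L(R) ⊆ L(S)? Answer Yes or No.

The string 10 is in L(R) but not in L(S).
So L(R) ⊄ L(S).

No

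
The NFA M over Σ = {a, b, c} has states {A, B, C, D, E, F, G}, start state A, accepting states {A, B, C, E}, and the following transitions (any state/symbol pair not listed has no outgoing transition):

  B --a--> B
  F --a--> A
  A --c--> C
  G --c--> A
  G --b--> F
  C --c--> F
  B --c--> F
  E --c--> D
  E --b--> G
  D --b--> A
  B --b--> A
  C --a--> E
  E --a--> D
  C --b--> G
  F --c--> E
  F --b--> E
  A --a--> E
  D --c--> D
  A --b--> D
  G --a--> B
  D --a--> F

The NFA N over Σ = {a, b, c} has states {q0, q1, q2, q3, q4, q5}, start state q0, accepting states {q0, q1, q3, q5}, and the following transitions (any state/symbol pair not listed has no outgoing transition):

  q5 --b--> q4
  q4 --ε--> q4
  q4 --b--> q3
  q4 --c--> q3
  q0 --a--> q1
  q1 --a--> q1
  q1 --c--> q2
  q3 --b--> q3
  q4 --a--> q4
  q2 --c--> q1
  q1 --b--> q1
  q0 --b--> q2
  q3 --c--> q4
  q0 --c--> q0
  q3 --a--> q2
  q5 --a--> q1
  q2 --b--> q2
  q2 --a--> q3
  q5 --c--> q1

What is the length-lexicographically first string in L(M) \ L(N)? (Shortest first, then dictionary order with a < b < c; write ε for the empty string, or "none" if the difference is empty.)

The string bb is accepted by M but not by N.
No shorter string lies in the difference, and bb is the lexicographically first length-2 string in L(M) \ L(N).

bb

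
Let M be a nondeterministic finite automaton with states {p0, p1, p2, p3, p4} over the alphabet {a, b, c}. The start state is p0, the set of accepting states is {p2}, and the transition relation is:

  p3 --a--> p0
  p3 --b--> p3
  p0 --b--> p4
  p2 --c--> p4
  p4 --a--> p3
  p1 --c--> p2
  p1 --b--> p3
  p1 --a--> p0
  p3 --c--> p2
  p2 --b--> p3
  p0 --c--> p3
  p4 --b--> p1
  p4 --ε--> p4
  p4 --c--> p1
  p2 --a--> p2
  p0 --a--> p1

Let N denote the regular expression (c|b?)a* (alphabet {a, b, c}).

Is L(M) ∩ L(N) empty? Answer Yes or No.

Yes

Converting the expression N to a DFA (subset construction, then merging equivalent states) gives the minimal DFA with states {n0, n1, n2}, start state n0, accepting states {n0, n1} and transitions n0: a→n1, b→n1, c→n1; n1: a→n1, b→n2, c→n2; n2: a→n2, b→n2, c→n2.
Exploring the product automaton M × N from the start pair (p0, n0), following both machines on each input symbol, reaches 10 state pairs: (p0, n0), (p1, n1), (p4, n1), (p3, n1), (p0, n1), (p3, n2), (p2, n2), (p1, n2), (p4, n2), (p0, n2).
M accepts in {p2} and N accepts in {n0, n1}; no reachable pair has both components accepting, so no string drives both machines to acceptance simultaneously and L(M) ∩ L(N) = ∅.
So no string is accepted by both, and the intersection is empty.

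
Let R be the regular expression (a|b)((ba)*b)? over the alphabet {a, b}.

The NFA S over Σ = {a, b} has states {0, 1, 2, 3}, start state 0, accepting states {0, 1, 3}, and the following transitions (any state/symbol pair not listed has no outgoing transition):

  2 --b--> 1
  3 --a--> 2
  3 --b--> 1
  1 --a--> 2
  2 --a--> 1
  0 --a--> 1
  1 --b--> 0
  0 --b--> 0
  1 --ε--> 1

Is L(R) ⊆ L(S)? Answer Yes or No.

Yes

Converting the expression R to a DFA (subset construction, then merging equivalent states) gives the minimal DFA with states {r0, r1, r2, r3, r4}, start state r0, accepting states {r1, r3} and transitions r0: a→r1, b→r1; r1: a→r2, b→r3; r2: a→r2, b→r2; r3: a→r4, b→r2; r4: a→r2, b→r3.
Exploring the product automaton R × S from the start pair (r0, 0), following both machines on each input symbol, reaches 8 state pairs: (r0, 0), (r1, 1), (r1, 0), (r2, 2), (r3, 0), (r2, 1), (r4, 1), (r2, 0).
R accepts in {r1, r3} and S accepts in {0, 1, 3}. The reachable pairs whose R-component is accepting are (r1, 1), (r1, 0), (r3, 0); in each of them the S-component is accepting too, so the product for L(R) \ L(S) (R-component accepting, S-component rejecting) has no reachable accepting pair and the difference is empty.
Hence every string in L(R) is also in L(S).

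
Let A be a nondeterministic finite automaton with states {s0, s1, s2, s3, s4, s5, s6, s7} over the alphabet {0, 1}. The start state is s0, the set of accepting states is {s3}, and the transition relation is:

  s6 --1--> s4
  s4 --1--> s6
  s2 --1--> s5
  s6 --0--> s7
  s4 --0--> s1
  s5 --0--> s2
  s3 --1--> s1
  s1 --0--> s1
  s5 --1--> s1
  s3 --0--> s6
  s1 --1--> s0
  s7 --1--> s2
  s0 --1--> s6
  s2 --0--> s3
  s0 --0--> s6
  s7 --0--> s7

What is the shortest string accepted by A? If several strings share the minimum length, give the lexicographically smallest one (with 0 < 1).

A breadth-first search from s0 reaches an accepting state first via the path s0 → s6 → s7 → s2 → s3 on input 0010.
No string of length < 4 is accepted (BFS exhausts all shorter strings without reaching an accepting state), and 0010 is the lexicographically least accepting string of length 4.

0010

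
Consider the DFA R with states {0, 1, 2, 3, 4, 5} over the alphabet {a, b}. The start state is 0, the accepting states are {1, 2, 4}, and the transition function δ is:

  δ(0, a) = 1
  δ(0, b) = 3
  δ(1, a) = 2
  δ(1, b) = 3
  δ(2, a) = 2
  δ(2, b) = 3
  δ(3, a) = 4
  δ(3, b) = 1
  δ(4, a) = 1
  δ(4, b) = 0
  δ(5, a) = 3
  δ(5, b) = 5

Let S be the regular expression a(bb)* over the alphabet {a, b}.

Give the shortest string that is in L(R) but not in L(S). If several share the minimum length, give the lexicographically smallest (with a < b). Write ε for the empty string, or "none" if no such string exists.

aa

The string aa is accepted by R but not by S.
No shorter string lies in the difference, and aa is the lexicographically first length-2 string in L(R) \ L(S).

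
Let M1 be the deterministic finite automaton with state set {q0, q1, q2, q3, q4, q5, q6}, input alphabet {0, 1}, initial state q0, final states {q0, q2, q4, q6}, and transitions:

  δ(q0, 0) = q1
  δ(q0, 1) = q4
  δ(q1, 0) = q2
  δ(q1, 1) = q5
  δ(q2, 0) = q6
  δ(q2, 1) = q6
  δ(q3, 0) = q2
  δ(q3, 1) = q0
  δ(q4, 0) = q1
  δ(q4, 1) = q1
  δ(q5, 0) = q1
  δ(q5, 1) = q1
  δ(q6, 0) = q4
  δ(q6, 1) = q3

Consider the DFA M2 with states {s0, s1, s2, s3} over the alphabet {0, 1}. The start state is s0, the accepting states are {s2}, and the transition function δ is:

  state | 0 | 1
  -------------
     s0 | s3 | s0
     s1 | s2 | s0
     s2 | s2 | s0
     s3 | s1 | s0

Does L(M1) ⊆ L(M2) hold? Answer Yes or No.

The empty string ε is in L(M1) but not in L(M2).
So L(M1) ⊄ L(M2).

No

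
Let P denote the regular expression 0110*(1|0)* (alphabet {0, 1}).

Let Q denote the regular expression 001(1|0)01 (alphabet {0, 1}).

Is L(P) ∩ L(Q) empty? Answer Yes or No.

Yes

Converting the expression P to a DFA (subset construction, then merging equivalent states) gives the minimal DFA with states {p0, p1, p2, p3, p4}, start state p0, accepting states {p4} and transitions p0: 0→p1, 1→p2; p1: 0→p2, 1→p3; p2: 0→p2, 1→p2; p3: 0→p2, 1→p4; p4: 0→p4, 1→p4.
Converting the expression Q to a DFA (subset construction, then merging equivalent states) gives the minimal DFA with states {q0, q1, q2, q3, q4, q5, q6, q7}, start state q0, accepting states {q7} and transitions q0: 0→q1, 1→q2; q1: 0→q3, 1→q2; q2: 0→q2, 1→q2; q3: 0→q2, 1→q4; q4: 0→q5, 1→q5; q5: 0→q6, 1→q2; q6: 0→q2, 1→q7; q7: 0→q2, 1→q2.
Exploring the product automaton P × Q from the start pair (p0, q0), following both machines on each input symbol, reaches 10 state pairs: (p0, q0), (p1, q1), (p2, q2), (p2, q3), (p3, q2), (p2, q4), (p4, q2), (p2, q5), (p2, q6), (p2, q7).
P accepts in {p4} and Q accepts in {q7}; no reachable pair has both components accepting, so no string drives both machines to acceptance simultaneously and L(P) ∩ L(Q) = ∅.
So no string is accepted by both, and the intersection is empty.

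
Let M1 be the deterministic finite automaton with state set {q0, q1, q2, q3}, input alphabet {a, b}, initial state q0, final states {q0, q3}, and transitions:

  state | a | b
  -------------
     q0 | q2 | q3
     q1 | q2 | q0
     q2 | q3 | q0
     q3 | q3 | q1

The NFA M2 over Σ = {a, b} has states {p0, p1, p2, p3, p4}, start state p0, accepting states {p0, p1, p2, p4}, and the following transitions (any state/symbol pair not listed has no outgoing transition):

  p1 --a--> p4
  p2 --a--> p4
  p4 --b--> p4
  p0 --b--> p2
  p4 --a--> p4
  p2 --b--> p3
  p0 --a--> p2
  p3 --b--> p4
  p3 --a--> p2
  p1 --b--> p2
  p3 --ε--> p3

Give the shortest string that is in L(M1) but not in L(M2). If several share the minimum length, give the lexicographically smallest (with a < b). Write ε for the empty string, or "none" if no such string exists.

The string ab is accepted by M1 but not by M2.
No shorter string lies in the difference, and ab is the lexicographically first length-2 string in L(M1) \ L(M2).

ab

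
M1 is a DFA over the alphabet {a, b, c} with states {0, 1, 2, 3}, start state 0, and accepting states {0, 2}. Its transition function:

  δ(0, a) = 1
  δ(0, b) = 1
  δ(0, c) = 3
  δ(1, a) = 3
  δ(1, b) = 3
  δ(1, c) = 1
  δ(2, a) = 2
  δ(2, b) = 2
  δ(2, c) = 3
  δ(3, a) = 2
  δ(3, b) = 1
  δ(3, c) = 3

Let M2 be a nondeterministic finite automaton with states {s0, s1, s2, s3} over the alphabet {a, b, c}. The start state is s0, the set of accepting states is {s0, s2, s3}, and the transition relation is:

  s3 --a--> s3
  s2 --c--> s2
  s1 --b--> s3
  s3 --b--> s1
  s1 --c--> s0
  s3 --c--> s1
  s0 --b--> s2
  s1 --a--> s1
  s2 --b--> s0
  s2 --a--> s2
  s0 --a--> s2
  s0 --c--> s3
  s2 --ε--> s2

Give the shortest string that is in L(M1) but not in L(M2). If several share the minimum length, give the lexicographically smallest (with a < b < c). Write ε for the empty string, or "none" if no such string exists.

cab

The string cab is accepted by M1 but not by M2.
No shorter string lies in the difference, and cab is the lexicographically first length-3 string in L(M1) \ L(M2).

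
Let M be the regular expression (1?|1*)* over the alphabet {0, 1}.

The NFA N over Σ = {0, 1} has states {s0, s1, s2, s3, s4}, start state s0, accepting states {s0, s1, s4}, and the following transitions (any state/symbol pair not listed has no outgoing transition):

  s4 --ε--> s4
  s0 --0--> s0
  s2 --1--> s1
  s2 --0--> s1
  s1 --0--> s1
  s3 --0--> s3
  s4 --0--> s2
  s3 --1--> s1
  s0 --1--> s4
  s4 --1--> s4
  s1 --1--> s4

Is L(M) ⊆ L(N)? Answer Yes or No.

Yes

Converting the expression M to a DFA (subset construction, then merging equivalent states) gives the minimal DFA with states {m0, m1}, start state m0, accepting states {m0} and transitions m0: 0→m1, 1→m0; m1: 0→m1, 1→m1.
Exploring the product automaton M × N from the start pair (m0, s0), following both machines on each input symbol, reaches 6 state pairs: (m0, s0), (m1, s0), (m0, s4), (m1, s4), (m1, s2), (m1, s1).
M accepts in {m0} and N accepts in {s0, s1, s4}. The reachable pairs whose M-component is accepting are (m0, s0), (m0, s4); in each of them the N-component is accepting too, so the product for L(M) \ L(N) (M-component accepting, N-component rejecting) has no reachable accepting pair and the difference is empty.
Hence every string in L(M) is also in L(N).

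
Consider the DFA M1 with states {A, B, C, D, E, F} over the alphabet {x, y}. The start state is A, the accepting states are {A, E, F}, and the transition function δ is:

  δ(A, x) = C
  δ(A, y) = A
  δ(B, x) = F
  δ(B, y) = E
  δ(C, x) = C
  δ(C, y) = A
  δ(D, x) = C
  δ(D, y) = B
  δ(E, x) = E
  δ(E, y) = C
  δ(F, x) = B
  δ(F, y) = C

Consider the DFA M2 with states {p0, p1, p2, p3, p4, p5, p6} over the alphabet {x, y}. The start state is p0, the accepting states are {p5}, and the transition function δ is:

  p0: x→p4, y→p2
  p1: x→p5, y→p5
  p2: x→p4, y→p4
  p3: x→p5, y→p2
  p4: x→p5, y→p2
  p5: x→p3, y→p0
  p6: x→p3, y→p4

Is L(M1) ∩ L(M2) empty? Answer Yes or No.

Exploring the product automaton M1 × M2 from the start pair (A, p0), following both machines on each input symbol, reaches 6 state pairs: (A, p0), (C, p4), (A, p2), (C, p5), (A, p4), (C, p3).
M1 accepts in {A, E, F} and M2 accepts in {p5}; no reachable pair has both components accepting, so no string drives both machines to acceptance simultaneously and L(M1) ∩ L(M2) = ∅.
So no string is accepted by both, and the intersection is empty.

Yes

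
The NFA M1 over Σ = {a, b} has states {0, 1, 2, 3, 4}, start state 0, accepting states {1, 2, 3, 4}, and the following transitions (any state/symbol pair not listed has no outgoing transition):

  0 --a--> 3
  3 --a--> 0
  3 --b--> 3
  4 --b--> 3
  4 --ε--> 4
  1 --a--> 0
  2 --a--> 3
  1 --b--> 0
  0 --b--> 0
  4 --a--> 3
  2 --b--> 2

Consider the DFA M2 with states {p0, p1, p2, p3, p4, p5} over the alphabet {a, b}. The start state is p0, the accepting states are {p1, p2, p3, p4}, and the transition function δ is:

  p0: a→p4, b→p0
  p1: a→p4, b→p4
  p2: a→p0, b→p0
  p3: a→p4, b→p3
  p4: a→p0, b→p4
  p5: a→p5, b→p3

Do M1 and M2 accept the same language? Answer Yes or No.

Yes

Exploring the product automaton M1 × M2 from the start pair (0, p0), following both machines on each input symbol, reaches 2 state pairs: (0, p0), (3, p4).
M1 accepts in {1, 2, 3, 4} and M2 accepts in {p1, p2, p3, p4}. In every reachable pair the two components are either both accepting — (3, p4) — or both non-accepting, so no string is accepted by exactly one of the machines: L(M1) \ L(M2) and L(M2) \ L(M1) are both empty.
Hence every string is accepted by M1 iff it is accepted by M2, and the two languages coincide.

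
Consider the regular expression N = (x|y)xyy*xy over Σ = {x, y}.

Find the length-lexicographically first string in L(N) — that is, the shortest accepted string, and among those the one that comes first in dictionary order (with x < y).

By inspection of the expression, no string of length less than 5 matches, and xxyxy is the lexicographically first match of length 5.

xxyxy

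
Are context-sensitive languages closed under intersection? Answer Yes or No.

An LBA keeps a copy of the input on a second track, runs the LBA for L₁, and if that accepts restores the input and runs the LBA for L₂; linear space suffices, so L₁ ∩ L₂ is context-sensitive.
So the context-sensitive languages are closed under intersection.

Yes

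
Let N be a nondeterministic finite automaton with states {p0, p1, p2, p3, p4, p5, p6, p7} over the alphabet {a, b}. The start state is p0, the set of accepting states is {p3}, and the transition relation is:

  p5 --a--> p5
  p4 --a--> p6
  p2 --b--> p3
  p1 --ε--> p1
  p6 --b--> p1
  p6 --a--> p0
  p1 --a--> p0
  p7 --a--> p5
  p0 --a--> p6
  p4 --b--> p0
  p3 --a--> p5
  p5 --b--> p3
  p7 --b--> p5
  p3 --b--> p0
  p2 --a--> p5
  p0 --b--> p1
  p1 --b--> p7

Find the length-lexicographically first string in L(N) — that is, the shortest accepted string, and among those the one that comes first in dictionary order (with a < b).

bbab

A breadth-first search from p0 reaches an accepting state first via the path p0 → p1 → p7 → p5 → p3 on input bbab.
No string of length < 4 is accepted (BFS exhausts all shorter strings without reaching an accepting state), and bbab is the lexicographically least accepting string of length 4.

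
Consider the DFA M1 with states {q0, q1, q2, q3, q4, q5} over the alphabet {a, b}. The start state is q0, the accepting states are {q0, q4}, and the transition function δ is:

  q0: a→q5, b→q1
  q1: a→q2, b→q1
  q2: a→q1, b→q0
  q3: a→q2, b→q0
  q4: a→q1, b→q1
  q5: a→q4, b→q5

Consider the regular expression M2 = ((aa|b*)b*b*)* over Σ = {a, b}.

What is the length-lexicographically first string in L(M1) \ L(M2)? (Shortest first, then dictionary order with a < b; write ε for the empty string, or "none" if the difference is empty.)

aba

The string aba is accepted by M1 but not by M2.
No shorter string lies in the difference, and aba is the lexicographically first length-3 string in L(M1) \ L(M2).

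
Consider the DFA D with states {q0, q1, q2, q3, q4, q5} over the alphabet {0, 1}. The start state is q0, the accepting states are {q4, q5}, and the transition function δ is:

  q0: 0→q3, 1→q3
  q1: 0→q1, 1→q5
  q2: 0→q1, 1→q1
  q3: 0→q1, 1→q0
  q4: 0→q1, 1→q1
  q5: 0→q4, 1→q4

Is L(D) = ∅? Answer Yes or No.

The string 001 is accepted: the run q0 → q3 → q1 → q5 ends in the accepting state q5.
Since at least one string is accepted, L(D) is not empty.

No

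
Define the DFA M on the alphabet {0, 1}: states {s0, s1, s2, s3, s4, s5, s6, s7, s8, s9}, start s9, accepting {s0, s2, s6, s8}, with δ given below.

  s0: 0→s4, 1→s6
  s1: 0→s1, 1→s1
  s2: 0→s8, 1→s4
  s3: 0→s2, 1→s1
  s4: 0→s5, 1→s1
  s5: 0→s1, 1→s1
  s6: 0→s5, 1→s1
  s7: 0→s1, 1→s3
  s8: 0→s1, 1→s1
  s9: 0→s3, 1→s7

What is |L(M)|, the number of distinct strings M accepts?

The useful subgraph on states {s2, s3, s7, s8, s9} is acyclic, so L(M) is finite; the longest accepting path visits 5 useful states, giving maximum string length 4.
Counting accepting paths from s9 by length: 1 of length 2, 2 of length 3, 1 of length 4. Total 4.

4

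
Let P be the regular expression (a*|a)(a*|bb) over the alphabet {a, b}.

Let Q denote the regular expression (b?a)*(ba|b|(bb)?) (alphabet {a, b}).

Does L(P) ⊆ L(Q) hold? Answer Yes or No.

Yes

Converting the expression P to a DFA (subset construction, then merging equivalent states) gives the minimal DFA with states {p0, p1, p2, p3}, start state p0, accepting states {p0, p3} and transitions p0: a→p0, b→p1; p1: a→p2, b→p3; p2: a→p2, b→p2; p3: a→p2, b→p2.
Converting the expression Q to a DFA (subset construction, then merging equivalent states) gives the minimal DFA with states {q0, q1, q2, q3}, start state q0, accepting states {q0, q1, q2} and transitions q0: a→q0, b→q1; q1: a→q0, b→q2; q2: a→q3, b→q3; q3: a→q3, b→q3.
Exploring the product automaton P × Q from the start pair (p0, q0), following both machines on each input symbol, reaches 7 state pairs: (p0, q0), (p1, q1), (p2, q0), (p3, q2), (p2, q1), (p2, q3), (p2, q2).
P accepts in {p0, p3} and Q accepts in {q0, q1, q2}. The reachable pairs whose P-component is accepting are (p0, q0), (p3, q2); in each of them the Q-component is accepting too, so the product for L(P) \ L(Q) (P-component accepting, Q-component rejecting) has no reachable accepting pair and the difference is empty.
Hence every string in L(P) is also in L(Q).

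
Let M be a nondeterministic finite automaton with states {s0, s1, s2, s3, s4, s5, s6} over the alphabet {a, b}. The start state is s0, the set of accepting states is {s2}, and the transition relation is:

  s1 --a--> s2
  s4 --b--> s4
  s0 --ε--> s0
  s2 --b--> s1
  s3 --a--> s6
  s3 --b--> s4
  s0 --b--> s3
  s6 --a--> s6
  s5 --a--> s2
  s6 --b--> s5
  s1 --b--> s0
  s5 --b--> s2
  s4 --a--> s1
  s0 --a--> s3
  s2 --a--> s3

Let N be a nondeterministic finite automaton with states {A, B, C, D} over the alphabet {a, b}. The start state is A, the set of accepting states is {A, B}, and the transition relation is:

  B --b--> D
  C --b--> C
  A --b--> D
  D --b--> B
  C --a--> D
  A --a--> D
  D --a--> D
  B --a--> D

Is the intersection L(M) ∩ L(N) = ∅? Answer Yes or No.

Yes

Exploring the product automaton M × N from the start pair (s0, A), following both machines on each input symbol, reaches 12 state pairs: (s0, A), (s3, D), (s6, D), (s4, B), (s5, B), (s1, D), (s4, D), (s2, D), (s0, B), (s1, B), (s0, D), (s3, B).
M accepts in {s2} and N accepts in {A, B}; no reachable pair has both components accepting, so no string drives both machines to acceptance simultaneously and L(M) ∩ L(N) = ∅.
So no string is accepted by both, and the intersection is empty.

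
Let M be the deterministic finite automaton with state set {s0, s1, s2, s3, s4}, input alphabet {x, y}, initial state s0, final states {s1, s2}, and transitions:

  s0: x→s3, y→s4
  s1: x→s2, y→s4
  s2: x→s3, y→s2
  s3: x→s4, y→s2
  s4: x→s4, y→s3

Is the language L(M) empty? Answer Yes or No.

No

The string xy is accepted: the run s0 → s3 → s2 ends in the accepting state s2.
Since at least one string is accepted, L(M) is not empty.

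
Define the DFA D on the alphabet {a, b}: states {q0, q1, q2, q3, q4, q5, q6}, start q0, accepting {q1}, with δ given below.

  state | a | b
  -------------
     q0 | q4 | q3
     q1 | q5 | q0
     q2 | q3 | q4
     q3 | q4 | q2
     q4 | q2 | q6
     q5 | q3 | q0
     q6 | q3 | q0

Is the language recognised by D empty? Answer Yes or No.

The states reachable from the start state are {q0, q2, q3, q4, q6}.
None of the accepting states {q1} is reachable, so no string is accepted and L(D) = ∅.

Yes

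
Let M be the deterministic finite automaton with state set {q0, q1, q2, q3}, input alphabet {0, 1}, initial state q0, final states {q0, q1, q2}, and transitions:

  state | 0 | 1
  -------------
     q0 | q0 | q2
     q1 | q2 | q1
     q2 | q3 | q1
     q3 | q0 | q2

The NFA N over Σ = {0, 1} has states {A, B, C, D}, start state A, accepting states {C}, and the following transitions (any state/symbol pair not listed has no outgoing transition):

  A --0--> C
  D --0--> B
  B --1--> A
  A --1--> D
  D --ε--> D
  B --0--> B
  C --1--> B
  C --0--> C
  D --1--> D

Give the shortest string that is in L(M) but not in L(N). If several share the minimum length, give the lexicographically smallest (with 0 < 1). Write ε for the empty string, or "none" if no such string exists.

The empty string ε is accepted by M but not by N.
Since ε is the unique shortest string, it is the required witness.

ε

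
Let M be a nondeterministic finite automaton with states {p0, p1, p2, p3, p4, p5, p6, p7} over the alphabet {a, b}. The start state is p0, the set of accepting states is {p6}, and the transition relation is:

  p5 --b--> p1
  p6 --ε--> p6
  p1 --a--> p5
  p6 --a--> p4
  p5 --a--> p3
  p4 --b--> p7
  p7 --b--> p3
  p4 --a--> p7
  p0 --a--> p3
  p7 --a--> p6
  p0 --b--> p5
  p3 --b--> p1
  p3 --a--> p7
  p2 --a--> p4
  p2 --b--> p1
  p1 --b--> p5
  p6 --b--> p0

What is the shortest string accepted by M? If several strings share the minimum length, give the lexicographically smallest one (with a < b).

A breadth-first search from p0 reaches an accepting state first via the path p0 → p3 → p7 → p6 on input aaa.
No string of length < 3 is accepted (BFS exhausts all shorter strings without reaching an accepting state), and aaa is the lexicographically least accepting string of length 3.

aaa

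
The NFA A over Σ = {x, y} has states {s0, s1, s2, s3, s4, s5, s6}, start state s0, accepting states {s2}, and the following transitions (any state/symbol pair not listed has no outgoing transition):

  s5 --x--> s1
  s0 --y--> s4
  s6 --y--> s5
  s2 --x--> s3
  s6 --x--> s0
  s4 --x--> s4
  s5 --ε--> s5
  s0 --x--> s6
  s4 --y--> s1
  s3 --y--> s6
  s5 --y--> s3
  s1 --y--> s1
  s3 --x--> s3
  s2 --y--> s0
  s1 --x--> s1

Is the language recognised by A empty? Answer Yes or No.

The states reachable from the start state are {s0, s1, s3, s4, s5, s6}.
None of the accepting states {s2} is reachable, so no string is accepted and L(A) = ∅.

Yes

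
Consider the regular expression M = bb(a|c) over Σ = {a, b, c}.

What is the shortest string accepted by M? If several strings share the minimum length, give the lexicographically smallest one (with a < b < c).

bba

By inspection of the expression, no string of length less than 3 matches, and bba is the lexicographically first match of length 3.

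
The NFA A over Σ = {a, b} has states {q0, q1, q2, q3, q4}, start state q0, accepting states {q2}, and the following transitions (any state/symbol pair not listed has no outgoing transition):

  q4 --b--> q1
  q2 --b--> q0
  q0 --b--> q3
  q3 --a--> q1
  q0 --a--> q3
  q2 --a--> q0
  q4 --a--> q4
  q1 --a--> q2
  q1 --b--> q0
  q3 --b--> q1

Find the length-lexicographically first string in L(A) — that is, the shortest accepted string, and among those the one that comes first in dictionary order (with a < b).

A breadth-first search from q0 reaches an accepting state first via the path q0 → q3 → q1 → q2 on input aaa.
No string of length < 3 is accepted (BFS exhausts all shorter strings without reaching an accepting state), and aaa is the lexicographically least accepting string of length 3.

aaa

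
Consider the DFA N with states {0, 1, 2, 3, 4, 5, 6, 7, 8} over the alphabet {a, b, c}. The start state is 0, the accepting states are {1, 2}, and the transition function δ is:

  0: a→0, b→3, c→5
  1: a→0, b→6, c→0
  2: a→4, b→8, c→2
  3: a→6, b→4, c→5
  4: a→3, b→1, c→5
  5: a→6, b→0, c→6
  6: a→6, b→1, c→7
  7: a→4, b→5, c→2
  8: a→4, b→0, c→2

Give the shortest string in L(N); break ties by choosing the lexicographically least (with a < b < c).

A breadth-first search from 0 reaches an accepting state first via the path 0 → 3 → 6 → 1 on input bab.
No string of length < 3 is accepted (BFS exhausts all shorter strings without reaching an accepting state), and bab is the lexicographically least accepting string of length 3.

bab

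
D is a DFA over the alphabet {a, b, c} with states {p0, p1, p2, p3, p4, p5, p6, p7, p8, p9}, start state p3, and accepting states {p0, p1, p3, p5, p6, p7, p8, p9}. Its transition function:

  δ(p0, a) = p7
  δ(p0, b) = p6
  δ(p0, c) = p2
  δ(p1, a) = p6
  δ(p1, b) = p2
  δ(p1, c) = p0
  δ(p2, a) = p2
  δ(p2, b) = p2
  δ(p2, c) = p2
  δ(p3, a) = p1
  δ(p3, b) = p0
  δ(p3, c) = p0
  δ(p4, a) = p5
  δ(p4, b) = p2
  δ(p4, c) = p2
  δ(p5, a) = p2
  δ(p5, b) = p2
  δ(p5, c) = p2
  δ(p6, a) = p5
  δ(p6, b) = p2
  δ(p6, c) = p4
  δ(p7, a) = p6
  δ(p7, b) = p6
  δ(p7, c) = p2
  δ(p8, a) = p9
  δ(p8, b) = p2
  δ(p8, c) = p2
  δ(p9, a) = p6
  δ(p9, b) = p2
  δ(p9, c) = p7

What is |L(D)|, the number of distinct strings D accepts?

38

The useful subgraph on states {p0, p1, p3, p4, p5, p6, p7} is acyclic, so L(D) is finite; the longest accepting path visits 7 useful states, giving maximum string length 6.
Counting accepting paths from p3 by length: 1 of length 0, 3 of length 1, 6 of length 2, 9 of length 3, 10 of length 4, 7 of length 5, 2 of length 6. Total 38.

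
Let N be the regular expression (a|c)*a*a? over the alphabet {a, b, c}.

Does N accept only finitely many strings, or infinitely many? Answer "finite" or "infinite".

infinite

The expression contains a Kleene star applied to a subexpression that matches at least one nonempty string, so it matches strings of unbounded length.
Hence L(N) is infinite.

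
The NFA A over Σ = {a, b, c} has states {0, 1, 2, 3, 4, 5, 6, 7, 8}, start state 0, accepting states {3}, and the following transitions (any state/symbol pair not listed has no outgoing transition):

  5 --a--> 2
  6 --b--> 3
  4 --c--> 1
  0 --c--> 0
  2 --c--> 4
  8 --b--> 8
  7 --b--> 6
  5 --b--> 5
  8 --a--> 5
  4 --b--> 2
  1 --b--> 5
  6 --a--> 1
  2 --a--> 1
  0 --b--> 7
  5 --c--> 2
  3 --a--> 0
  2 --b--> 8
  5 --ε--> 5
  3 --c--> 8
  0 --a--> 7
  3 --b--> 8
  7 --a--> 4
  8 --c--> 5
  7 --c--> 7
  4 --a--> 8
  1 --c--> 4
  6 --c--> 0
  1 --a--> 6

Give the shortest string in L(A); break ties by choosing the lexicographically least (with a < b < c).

A breadth-first search from 0 reaches an accepting state first via the path 0 → 7 → 6 → 3 on input abb.
No string of length < 3 is accepted (BFS exhausts all shorter strings without reaching an accepting state), and abb is the lexicographically least accepting string of length 3.

abb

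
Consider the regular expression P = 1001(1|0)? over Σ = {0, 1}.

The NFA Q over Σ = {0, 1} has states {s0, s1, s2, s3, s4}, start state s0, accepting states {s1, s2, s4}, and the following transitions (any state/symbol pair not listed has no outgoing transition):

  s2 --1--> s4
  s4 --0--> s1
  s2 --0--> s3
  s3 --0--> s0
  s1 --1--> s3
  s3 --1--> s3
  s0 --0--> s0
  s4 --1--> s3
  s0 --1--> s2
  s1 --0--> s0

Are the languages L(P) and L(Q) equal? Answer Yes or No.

The string 10010 is accepted by P but rejected by Q.
So L(P) ≠ L(Q).

No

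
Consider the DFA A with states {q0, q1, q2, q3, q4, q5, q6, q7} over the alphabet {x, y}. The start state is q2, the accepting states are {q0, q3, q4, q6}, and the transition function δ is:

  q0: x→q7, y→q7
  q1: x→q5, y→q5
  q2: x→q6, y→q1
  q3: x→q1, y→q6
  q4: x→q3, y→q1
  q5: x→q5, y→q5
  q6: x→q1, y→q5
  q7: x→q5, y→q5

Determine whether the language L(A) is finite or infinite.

The useful states (reachable from q2 and able to reach an accepting state) are {q2, q6}.
Restricted to these states the transition graph has no cycle, so every accepting path has bounded length and L is finite.

finite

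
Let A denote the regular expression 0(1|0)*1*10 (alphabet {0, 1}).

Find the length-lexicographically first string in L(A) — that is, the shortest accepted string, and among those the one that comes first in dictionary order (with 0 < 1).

By inspection of the expression, no string of length less than 3 matches, and 010 is the lexicographically first match of length 3.

010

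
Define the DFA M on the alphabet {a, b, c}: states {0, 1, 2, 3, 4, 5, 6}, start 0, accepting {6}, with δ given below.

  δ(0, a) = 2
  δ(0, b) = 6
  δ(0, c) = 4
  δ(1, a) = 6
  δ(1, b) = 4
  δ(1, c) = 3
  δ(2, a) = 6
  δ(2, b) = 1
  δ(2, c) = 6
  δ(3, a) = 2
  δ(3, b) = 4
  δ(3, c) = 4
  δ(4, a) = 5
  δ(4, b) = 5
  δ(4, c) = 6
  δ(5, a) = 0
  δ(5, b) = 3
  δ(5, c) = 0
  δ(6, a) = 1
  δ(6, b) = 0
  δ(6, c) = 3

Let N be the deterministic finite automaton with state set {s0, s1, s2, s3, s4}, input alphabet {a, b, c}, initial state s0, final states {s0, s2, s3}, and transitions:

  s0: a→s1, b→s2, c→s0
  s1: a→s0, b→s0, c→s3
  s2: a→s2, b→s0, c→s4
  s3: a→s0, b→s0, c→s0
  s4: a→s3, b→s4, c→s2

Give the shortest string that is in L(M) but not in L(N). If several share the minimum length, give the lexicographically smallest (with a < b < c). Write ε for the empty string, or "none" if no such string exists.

The string aba is accepted by M but not by N.
No shorter string lies in the difference, and aba is the lexicographically first length-3 string in L(M) \ L(N).

aba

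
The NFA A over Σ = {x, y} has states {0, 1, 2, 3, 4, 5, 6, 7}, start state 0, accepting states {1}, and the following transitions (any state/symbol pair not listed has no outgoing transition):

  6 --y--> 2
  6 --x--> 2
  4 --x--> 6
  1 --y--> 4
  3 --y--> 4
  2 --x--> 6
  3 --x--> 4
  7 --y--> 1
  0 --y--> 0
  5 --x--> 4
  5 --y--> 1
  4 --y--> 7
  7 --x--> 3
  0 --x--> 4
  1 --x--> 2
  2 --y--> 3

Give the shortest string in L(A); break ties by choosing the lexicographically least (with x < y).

xyy

A breadth-first search from 0 reaches an accepting state first via the path 0 → 4 → 7 → 1 on input xyy.
No string of length < 3 is accepted (BFS exhausts all shorter strings without reaching an accepting state), and xyy is the lexicographically least accepting string of length 3.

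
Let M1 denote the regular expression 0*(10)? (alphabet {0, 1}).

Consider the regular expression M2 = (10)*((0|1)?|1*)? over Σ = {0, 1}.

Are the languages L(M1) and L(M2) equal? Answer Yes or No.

The string 00 is accepted by M1 but rejected by M2.
So L(M1) ≠ L(M2).

No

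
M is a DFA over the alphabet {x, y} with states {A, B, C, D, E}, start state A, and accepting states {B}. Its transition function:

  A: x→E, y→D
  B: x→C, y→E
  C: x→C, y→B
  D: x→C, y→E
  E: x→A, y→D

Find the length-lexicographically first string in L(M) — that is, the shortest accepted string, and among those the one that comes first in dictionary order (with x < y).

A breadth-first search from A reaches an accepting state first via the path A → D → C → B on input yxy.
No string of length < 3 is accepted (BFS exhausts all shorter strings without reaching an accepting state), and yxy is the lexicographically least accepting string of length 3.

yxy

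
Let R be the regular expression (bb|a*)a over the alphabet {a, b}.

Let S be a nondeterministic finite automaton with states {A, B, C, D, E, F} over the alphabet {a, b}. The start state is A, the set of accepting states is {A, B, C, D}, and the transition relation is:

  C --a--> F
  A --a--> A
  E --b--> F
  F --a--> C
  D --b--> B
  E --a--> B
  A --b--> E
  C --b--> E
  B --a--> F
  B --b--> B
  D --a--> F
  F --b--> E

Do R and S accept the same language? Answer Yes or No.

No

The empty string ε is accepted by S but rejected by R.
So L(R) ≠ L(S).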